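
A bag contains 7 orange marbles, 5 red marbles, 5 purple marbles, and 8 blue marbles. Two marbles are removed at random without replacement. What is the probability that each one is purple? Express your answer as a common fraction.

P = 5/25 × 4/24 = 20/600 = 1/30.

1/30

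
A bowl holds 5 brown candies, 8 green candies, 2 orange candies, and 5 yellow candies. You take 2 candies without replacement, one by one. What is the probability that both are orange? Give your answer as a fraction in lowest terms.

1/190

P(all orange) = 2/20 × 1/19 = 2/380 = 1/190.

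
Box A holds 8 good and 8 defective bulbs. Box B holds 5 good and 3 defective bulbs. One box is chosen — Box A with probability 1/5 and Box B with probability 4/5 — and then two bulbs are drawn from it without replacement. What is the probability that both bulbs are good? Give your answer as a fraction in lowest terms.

349/1050

From Box A: P(both good) = (8/16)(7/15) = 7/30.
From Box B: P(both good) = (5/8)(4/7) = 5/14.
Total probability = (1/5)(7/30) + (4/5)(5/14) = 349/1050.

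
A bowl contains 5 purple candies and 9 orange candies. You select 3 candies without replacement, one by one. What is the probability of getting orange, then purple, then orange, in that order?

15/91

Each draw changes the counts, so multiply the conditional probabilities along the sequence:
P = 9/14 × 5/13 × 8/12 = 360/2184 = 15/91.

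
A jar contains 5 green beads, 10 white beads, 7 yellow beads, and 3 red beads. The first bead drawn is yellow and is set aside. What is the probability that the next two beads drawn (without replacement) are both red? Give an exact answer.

1/92

After the first draw, 3 of the remaining 24 beads are red.
P = 3/24 × 2/23 = 6/552 = 1/92.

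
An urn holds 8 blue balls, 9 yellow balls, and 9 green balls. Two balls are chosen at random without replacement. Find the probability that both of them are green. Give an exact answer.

P(every draw is green) = 9/26 × 8/25 = 72/650 = 36/325.

36/325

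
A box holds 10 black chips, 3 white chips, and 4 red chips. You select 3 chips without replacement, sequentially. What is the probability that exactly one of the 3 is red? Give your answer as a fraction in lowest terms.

39/85

One ordering (red drawn first) has probability 4/17 × 13/16 × 12/15 = 624/4080 = 13/85.
There are C(3,1) = 3 such orderings, each equally likely, so P = 3 × 13/85 = 39/85.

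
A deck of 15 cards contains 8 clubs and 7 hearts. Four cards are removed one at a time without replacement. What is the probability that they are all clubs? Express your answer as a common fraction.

2/39

P = 8/15 × 7/14 × 6/13 × 5/12 = 1680/32760 = 2/39.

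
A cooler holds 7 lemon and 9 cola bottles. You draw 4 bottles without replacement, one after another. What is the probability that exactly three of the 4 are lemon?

One ordering (lemon drawn first) has probability 7/16 × 6/15 × 5/14 × 9/13 = 1890/43680 = 9/208.
There are C(4,3) = 4 such orderings, each equally likely, so P = 4 × 9/208 = 9/52.

9/52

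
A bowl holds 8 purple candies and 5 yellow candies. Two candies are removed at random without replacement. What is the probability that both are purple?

14/39

P(every draw is purple) = 8/13 × 7/12 = 56/156 = 14/39.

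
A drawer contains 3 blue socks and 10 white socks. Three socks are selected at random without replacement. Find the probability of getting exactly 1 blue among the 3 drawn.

135/286

One ordering (blue drawn first) has probability 3/13 × 10/12 × 9/11 = 270/1716 = 45/286.
There are C(3,1) = 3 such orderings, each equally likely, so P = 3 × 45/286 = 135/286.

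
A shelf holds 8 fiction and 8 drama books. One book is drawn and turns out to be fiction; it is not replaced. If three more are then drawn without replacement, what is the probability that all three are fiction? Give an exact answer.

With the first book removed, 7 fiction remain out of 15.
P = 7/15 × 6/14 × 5/13 = 210/2730 = 1/13.

1/13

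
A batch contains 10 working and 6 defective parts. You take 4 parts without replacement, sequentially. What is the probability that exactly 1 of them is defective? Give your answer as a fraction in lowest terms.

36/91

One ordering (defective drawn first) has probability 6/16 × 10/15 × 9/14 × 8/13 = 4320/43680 = 9/91.
There are C(4,1) = 4 such orderings, each equally likely, so P = 4 × 9/91 = 36/91.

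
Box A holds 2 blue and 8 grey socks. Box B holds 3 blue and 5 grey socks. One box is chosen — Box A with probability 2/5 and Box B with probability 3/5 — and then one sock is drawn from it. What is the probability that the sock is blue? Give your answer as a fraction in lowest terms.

61/200

From Box A: P(blue) = 2/10.
From Box B: P(blue) = 3/8.
Total probability = (2/5)(2/10) + (3/5)(3/8) = 61/200.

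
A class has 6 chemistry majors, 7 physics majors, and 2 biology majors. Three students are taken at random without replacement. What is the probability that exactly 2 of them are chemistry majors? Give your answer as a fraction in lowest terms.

27/91

One ordering (chemistry majors drawn first) has probability 6/15 × 5/14 × 9/13 = 270/2730 = 9/91.
There are C(3,2) = 3 such orderings, each equally likely, so P = 3 × 9/91 = 27/91.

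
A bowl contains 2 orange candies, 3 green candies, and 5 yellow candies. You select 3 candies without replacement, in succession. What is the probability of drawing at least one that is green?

P(no green) = 7/10 × 6/9 × 5/8 = 210/720 = 7/24.
P(at least one) = 1 − 7/24 = 17/24.

17/24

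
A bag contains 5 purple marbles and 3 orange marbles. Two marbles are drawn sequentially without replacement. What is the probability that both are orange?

P(every draw is orange) = 3/8 × 2/7 = 6/56 = 3/28.

3/28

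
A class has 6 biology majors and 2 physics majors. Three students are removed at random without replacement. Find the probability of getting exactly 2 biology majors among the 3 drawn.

One ordering (biology majors drawn first) has probability 6/8 × 5/7 × 2/6 = 60/336 = 5/28.
There are C(3,2) = 3 such orderings, each equally likely, so P = 3 × 5/28 = 15/28.

15/28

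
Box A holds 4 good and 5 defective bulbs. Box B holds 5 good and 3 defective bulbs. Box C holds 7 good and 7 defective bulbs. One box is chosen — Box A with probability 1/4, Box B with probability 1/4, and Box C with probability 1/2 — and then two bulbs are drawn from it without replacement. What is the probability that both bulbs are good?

From Box A: P(both good) = (4/9)(3/8) = 1/6.
From Box B: P(both good) = (5/8)(4/7) = 5/14.
From Box C: P(both good) = (7/14)(6/13) = 3/13.
Total probability = (1/4)(1/6) + (1/4)(5/14) + (1/2)(3/13) = 269/1092.

269/1092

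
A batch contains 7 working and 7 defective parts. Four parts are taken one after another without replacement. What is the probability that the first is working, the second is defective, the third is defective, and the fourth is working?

21/286

Each draw changes the counts, so multiply the conditional probabilities along the sequence:
P = 7/14 × 7/13 × 6/12 × 6/11 = 1764/24024 = 21/286.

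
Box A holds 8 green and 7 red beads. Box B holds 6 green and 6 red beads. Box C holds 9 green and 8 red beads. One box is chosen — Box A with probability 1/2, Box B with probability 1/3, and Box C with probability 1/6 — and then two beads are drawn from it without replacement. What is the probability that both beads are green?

From Box A: P(both green) = (8/15)(7/14) = 4/15.
From Box B: P(both green) = (6/12)(5/11) = 5/22.
From Box C: P(both green) = (9/17)(8/16) = 9/34.
Total probability = (1/2)(4/15) + (1/3)(5/22) + (1/6)(9/34) = 947/3740.

947/3740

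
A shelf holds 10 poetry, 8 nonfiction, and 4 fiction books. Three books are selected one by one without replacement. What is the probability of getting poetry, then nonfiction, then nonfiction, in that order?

Multiply the probability of each draw given the previous ones:
P = 10/22 × 8/21 × 7/20 = 560/9240 = 2/33.

2/33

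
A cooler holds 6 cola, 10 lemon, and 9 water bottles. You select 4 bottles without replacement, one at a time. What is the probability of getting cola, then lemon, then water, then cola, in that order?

9/1012

Multiply the probability of each draw given the previous ones:
P = 6/25 × 10/24 × 9/23 × 5/22 = 2700/303600 = 9/1012.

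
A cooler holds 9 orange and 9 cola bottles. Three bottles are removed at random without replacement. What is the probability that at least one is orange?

61/68

P(no orange) = 9/18 × 8/17 × 7/16 = 504/4896 = 7/68.
P(at least one) = 1 − 7/68 = 61/68.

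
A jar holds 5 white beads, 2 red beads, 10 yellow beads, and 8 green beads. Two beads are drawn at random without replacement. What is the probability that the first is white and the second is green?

Chain rule:
P = 5/25 × 8/24 = 40/600 = 1/15.

1/15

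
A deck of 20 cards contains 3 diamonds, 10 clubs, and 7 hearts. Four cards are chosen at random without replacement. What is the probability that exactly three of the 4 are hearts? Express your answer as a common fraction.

91/969

One ordering (hearts drawn first) has probability 7/20 × 6/19 × 5/18 × 13/17 = 2730/116280 = 91/3876.
There are C(4,3) = 4 such orderings, each equally likely, so P = 4 × 91/3876 = 91/969.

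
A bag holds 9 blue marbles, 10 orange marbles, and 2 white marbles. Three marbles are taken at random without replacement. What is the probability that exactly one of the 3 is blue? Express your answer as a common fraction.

One ordering (blue drawn first) has probability 9/21 × 12/20 × 11/19 = 1188/7980 = 99/665.
There are C(3,1) = 3 such orderings, each equally likely, so P = 3 × 99/665 = 297/665.

297/665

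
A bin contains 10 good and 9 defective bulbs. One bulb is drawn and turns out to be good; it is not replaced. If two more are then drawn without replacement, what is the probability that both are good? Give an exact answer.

After the first draw, 9 of the remaining 18 bulbs are good.
P = 9/18 × 8/17 = 72/306 = 4/17.

4/17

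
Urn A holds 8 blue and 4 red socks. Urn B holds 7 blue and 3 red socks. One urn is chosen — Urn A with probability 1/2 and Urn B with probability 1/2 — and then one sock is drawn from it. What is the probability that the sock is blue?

41/60

From Urn A: P(blue) = 8/12.
From Urn B: P(blue) = 7/10.
Total probability = (1/2)(8/12) + (1/2)(7/10) = 41/60.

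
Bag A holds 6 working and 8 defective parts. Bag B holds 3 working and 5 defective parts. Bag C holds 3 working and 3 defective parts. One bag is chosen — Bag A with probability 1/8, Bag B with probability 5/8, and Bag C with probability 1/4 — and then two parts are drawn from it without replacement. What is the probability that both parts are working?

From Bag A: P(both working) = (6/14)(5/13) = 15/91.
From Bag B: P(both working) = (3/8)(2/7) = 3/28.
From Bag C: P(both working) = (3/6)(2/5) = 1/5.
Total probability = (1/8)(15/91) + (5/8)(3/28) + (1/4)(1/5) = 2003/14560.

2003/14560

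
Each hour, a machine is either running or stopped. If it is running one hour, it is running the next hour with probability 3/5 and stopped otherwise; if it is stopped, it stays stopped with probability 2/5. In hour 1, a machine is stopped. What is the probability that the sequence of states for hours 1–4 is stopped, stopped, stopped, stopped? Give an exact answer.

Hour 1 is given. For each transition, use the conditional probability from the current state:
P(stopped | stopped) = 2/5; P(stopped | stopped) = 2/5; P(stopped | stopped) = 2/5.
P = 2/5 × 2/5 × 2/5 = 8/125.

8/125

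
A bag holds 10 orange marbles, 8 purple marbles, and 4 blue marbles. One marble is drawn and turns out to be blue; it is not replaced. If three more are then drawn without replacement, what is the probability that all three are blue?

1/1330

With the first marble removed, 3 blue remain out of 21.
P = 3/21 × 2/20 × 1/19 = 6/7980 = 1/1330.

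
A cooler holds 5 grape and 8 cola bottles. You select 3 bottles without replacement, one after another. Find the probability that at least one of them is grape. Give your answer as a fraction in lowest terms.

115/143

P(no grape) = 8/13 × 7/12 × 6/11 = 336/1716 = 28/143.
P(at least one) = 1 − 28/143 = 115/143.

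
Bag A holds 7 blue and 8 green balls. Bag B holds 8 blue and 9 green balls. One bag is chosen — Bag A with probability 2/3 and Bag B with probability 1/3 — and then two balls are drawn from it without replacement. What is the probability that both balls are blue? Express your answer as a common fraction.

103/510

From Bag A: P(both blue) = (7/15)(6/14) = 1/5.
From Bag B: P(both blue) = (8/17)(7/16) = 7/34.
Total probability = (2/3)(1/5) + (1/3)(7/34) = 103/510.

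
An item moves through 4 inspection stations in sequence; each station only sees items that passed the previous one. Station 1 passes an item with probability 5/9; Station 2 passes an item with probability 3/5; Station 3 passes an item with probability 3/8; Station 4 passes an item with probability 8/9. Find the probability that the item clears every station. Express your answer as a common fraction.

1/9

The events are sequential, so multiply the conditional probabilities:
P = 5/9 × 3/5 × 3/8 × 8/9 = 360/3240 = 1/9.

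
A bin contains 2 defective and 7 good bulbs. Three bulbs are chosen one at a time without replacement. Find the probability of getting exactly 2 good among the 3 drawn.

1/2

One ordering (good drawn first) has probability 7/9 × 6/8 × 2/7 = 84/504 = 1/6.
There are C(3,2) = 3 such orderings, each equally likely, so P = 3 × 1/6 = 1/2.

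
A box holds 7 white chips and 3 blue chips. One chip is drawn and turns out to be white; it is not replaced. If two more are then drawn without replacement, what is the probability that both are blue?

With the first chip removed, 3 blue remain out of 9.
P = 3/9 × 2/8 = 6/72 = 1/12.

1/12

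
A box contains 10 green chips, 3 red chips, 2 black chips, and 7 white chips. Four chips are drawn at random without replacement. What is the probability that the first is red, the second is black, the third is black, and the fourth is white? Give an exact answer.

1/4180

Each draw changes the counts, so multiply the conditional probabilities along the sequence:
P = 3/22 × 2/21 × 1/20 × 7/19 = 42/175560 = 1/4180.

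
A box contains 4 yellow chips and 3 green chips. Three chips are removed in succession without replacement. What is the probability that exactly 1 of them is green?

18/35

One ordering (green drawn first) has probability 3/7 × 4/6 × 3/5 = 36/210 = 6/35.
There are C(3,1) = 3 such orderings, each equally likely, so P = 3 × 6/35 = 18/35.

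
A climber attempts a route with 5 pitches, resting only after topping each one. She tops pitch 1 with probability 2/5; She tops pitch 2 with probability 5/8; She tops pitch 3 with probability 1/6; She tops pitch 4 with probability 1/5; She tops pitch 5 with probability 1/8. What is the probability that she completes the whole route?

Each stage is reached only if all earlier stages succeed, so
P = 2/5 × 5/8 × 1/6 × 1/5 × 1/8 = 10/9600 = 1/960.

1/960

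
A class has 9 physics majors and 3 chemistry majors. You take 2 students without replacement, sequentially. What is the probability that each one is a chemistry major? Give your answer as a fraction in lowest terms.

P = 3/12 × 2/11 = 6/132 = 1/22.

1/22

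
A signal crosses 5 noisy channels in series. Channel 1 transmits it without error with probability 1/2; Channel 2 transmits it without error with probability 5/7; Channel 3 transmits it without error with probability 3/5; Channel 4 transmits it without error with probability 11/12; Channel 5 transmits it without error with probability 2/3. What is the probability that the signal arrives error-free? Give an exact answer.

11/84

Multiplying along the chain,
P = 1/2 × 5/7 × 3/5 × 11/12 × 2/3 = 330/2520 = 11/84.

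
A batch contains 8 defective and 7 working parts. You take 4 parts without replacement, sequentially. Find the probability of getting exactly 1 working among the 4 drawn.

56/195

One ordering (working drawn first) has probability 7/15 × 8/14 × 7/13 × 6/12 = 2352/32760 = 14/195.
There are C(4,1) = 4 such orderings, each equally likely, so P = 4 × 14/195 = 56/195.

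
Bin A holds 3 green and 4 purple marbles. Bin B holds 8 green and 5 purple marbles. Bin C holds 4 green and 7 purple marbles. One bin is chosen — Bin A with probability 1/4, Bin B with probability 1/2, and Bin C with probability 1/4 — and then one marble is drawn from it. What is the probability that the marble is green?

From Bin A: P(green) = 3/7.
From Bin B: P(green) = 8/13.
From Bin C: P(green) = 4/11.
Total probability = (1/4)(3/7) + (1/2)(8/13) + (1/4)(4/11) = 2025/4004.

2025/4004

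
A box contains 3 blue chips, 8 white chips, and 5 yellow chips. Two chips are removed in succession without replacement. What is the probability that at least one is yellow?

P(no yellow) = 11/16 × 10/15 = 110/240 = 11/24.
P(at least one) = 1 − 11/24 = 13/24.

13/24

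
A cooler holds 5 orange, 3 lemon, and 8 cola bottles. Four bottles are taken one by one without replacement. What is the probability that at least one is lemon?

P(no lemon) = 13/16 × 12/15 × 11/14 × 10/13 = 17160/43680 = 11/28.
P(at least one) = 1 − 11/28 = 17/28.

17/28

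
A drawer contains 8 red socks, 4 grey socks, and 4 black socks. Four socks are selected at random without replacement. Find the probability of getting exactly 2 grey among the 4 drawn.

One ordering (grey drawn first) has probability 4/16 × 3/15 × 12/14 × 11/13 = 1584/43680 = 33/910.
There are C(4,2) = 6 such orderings, each equally likely, so P = 6 × 33/910 = 99/455.

99/455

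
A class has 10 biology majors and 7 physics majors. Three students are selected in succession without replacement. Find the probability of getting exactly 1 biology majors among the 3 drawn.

21/68

One ordering (a biology major drawn first) has probability 10/17 × 7/16 × 6/15 = 420/4080 = 7/68.
There are C(3,1) = 3 such orderings, each equally likely, so P = 3 × 7/68 = 21/68.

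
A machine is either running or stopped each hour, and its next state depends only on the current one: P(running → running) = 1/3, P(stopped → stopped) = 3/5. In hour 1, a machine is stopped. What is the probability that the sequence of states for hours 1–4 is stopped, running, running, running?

2/45

Hour 1 is given. For each transition, use the conditional probability from the current state:
P(running | stopped) = 2/5; P(running | running) = 1/3; P(running | running) = 1/3.
P = 2/5 × 1/3 × 1/3 = 2/45.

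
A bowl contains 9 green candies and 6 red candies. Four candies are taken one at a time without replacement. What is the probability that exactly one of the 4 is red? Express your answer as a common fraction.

One ordering (red drawn first) has probability 6/15 × 9/14 × 8/13 × 7/12 = 3024/32760 = 6/65.
There are C(4,1) = 4 such orderings, each equally likely, so P = 4 × 6/65 = 24/65.

24/65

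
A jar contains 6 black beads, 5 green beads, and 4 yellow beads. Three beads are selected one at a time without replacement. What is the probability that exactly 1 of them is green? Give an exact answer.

45/91

One ordering (green drawn first) has probability 5/15 × 10/14 × 9/13 = 450/2730 = 15/91.
There are C(3,1) = 3 such orderings, each equally likely, so P = 3 × 15/91 = 45/91.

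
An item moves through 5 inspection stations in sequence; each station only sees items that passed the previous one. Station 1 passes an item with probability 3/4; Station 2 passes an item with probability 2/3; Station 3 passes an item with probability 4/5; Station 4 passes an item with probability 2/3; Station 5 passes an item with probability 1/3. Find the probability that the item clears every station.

4/45

The events are sequential, so multiply the conditional probabilities:
P = 3/4 × 2/3 × 4/5 × 2/3 × 1/3 = 48/540 = 4/45.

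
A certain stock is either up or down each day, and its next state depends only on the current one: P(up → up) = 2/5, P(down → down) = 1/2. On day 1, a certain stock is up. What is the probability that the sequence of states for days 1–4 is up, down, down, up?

3/20

Day 1 is given. For each transition, use the conditional probability from the current state:
P(down | up) = 3/5; P(down | down) = 1/2; P(up | down) = 1/2.
P = 3/5 × 1/2 × 1/2 = 3/20.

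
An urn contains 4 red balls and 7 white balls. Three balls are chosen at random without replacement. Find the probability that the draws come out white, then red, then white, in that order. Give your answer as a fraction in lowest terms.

28/165

Multiply the probability of each draw given the previous ones:
P = 7/11 × 4/10 × 6/9 = 168/990 = 28/165.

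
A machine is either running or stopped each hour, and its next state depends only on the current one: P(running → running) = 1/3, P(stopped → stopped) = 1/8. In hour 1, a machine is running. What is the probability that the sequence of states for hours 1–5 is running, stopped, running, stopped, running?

Hour 1 is given. For each transition, use the conditional probability from the current state:
P(stopped | running) = 2/3; P(running | stopped) = 7/8; P(stopped | running) = 2/3; P(running | stopped) = 7/8.
P = 2/3 × 7/8 × 2/3 × 7/8 = 196/576 = 49/144.

49/144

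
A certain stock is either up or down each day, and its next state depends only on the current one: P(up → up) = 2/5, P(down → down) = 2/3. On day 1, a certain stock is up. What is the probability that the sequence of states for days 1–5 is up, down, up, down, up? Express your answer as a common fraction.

Day 1 is given. For each transition, use the conditional probability from the current state:
P(down | up) = 3/5; P(up | down) = 1/3; P(down | up) = 3/5; P(up | down) = 1/3.
P = 3/5 × 1/3 × 3/5 × 1/3 = 9/225 = 1/25.

1/25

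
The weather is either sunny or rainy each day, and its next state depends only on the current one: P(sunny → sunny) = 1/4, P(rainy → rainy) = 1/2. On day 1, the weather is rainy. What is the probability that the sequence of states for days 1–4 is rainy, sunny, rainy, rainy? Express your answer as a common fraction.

Day 1 is given. For each transition, use the conditional probability from the current state:
P(sunny | rainy) = 1/2; P(rainy | sunny) = 3/4; P(rainy | rainy) = 1/2.
P = 1/2 × 3/4 × 1/2 = 3/16.

3/16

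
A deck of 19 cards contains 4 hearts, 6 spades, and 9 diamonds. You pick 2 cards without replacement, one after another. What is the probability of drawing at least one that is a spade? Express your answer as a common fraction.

31/57

P(no spades) = 13/19 × 12/18 = 156/342 = 26/57.
P(at least one) = 1 − 26/57 = 31/57.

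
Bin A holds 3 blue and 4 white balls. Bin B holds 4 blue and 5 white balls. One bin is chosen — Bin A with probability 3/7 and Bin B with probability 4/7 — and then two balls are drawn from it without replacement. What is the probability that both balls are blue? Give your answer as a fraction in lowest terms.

23/147

From Bin A: P(both blue) = (3/7)(2/6) = 1/7.
From Bin B: P(both blue) = (4/9)(3/8) = 1/6.
Total probability = (3/7)(1/7) + (4/7)(1/6) = 23/147.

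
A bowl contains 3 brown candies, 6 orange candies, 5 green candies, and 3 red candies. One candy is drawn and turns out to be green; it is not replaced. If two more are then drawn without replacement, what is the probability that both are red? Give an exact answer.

After the first draw, 3 of the remaining 16 candies are red.
P = 3/16 × 2/15 = 6/240 = 1/40.

1/40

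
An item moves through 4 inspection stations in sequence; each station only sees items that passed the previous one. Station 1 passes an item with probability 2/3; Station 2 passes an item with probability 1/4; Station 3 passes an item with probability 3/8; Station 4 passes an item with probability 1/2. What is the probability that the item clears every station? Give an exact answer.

The events are sequential, so multiply the conditional probabilities:
P = 2/3 × 1/4 × 3/8 × 1/2 = 6/192 = 1/32.

1/32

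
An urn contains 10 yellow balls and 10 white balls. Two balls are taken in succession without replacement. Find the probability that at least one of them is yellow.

29/38

P(no yellow) = 10/20 × 9/19 = 90/380 = 9/38.
P(at least one) = 1 − 9/38 = 29/38.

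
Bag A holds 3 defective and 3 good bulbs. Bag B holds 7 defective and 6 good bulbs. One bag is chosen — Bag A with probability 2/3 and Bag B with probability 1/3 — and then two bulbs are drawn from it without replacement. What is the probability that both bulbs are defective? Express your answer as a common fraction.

29/130

From Bag A: P(both defective) = (3/6)(2/5) = 1/5.
From Bag B: P(both defective) = (7/13)(6/12) = 7/26.
Total probability = (2/3)(1/5) + (1/3)(7/26) = 29/130.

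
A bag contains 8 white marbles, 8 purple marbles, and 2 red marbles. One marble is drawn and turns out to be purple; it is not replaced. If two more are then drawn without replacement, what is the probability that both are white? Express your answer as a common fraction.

7/34

After the first draw, 8 of the remaining 17 marbles are white.
P = 8/17 × 7/16 = 56/272 = 7/34.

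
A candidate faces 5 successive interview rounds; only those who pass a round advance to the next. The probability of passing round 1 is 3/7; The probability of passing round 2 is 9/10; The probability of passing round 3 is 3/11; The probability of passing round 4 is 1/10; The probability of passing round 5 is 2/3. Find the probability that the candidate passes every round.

27/3850

Each stage is reached only if all earlier stages succeed, so
P = 3/7 × 9/10 × 3/11 × 1/10 × 2/3 = 162/23100 = 27/3850.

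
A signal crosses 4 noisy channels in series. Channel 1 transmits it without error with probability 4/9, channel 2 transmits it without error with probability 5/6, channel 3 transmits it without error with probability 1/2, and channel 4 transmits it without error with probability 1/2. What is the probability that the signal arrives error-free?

5/54

Multiplying along the chain,
P = 4/9 × 5/6 × 1/2 × 1/2 = 20/216 = 5/54.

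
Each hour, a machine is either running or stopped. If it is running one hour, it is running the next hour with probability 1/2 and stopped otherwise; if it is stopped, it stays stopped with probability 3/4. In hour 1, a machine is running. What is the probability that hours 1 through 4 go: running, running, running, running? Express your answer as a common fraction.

1/8

Hour 1 is given. For each transition, use the conditional probability from the current state:
P(running | running) = 1/2; P(running | running) = 1/2; P(running | running) = 1/2.
P = 1/2 × 1/2 × 1/2 = 1/8.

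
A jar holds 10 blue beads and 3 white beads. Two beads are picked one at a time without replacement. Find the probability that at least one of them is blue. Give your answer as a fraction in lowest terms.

25/26

P(no blue) = 3/13 × 2/12 = 6/156 = 1/26.
P(at least one) = 1 − 1/26 = 25/26.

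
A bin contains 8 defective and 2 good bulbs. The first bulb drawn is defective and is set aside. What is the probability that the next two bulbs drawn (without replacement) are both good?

With the first bulb removed, 2 good remain out of 9.
P = 2/9 × 1/8 = 2/72 = 1/36.

1/36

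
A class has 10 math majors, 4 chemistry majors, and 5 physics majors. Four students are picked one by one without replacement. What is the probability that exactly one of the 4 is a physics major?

455/969

One ordering (a physics major drawn first) has probability 5/19 × 14/18 × 13/17 × 12/16 = 10920/93024 = 455/3876.
There are C(4,1) = 4 such orderings, each equally likely, so P = 4 × 455/3876 = 455/969.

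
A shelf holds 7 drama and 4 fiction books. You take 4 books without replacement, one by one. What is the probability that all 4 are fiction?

P(every draw is fiction) = 4/11 × 3/10 × 2/9 × 1/8 = 24/7920 = 1/330.

1/330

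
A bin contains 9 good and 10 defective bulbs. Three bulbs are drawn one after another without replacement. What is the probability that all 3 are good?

28/323

P = 9/19 × 8/18 × 7/17 = 504/5814 = 28/323.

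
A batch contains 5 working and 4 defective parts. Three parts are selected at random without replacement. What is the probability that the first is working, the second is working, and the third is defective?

10/63

Multiply the probability of each draw given the previous ones:
P = 5/9 × 4/8 × 4/7 = 80/504 = 10/63.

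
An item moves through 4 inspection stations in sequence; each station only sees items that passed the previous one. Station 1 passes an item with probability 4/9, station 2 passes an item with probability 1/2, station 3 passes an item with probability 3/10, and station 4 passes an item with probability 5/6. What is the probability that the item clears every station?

1/18

The events are sequential, so multiply the conditional probabilities:
P = 4/9 × 1/2 × 3/10 × 5/6 = 60/1080 = 1/18.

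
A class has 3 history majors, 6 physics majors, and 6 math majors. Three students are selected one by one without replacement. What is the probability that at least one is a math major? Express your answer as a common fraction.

53/65

P(no math majors) = 9/15 × 8/14 × 7/13 = 504/2730 = 12/65.
P(at least one) = 1 − 12/65 = 53/65.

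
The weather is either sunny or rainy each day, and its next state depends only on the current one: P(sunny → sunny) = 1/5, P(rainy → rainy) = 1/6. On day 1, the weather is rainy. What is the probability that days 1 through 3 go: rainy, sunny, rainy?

Day 1 is given. For each transition, use the conditional probability from the current state:
P(sunny | rainy) = 5/6; P(rainy | sunny) = 4/5.
P = 5/6 × 4/5 = 20/30 = 2/3.

2/3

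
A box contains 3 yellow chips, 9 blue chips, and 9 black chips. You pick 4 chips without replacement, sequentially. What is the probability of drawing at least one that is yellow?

P(no yellow) = 18/21 × 17/20 × 16/19 × 15/18 = 73440/143640 = 68/133.
P(at least one) = 1 − 68/133 = 65/133.

65/133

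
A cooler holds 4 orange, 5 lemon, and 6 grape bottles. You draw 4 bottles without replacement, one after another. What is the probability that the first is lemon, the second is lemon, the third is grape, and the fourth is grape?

5/273

Each draw changes the counts, so multiply the conditional probabilities along the sequence:
P = 5/15 × 4/14 × 6/13 × 5/12 = 600/32760 = 5/273.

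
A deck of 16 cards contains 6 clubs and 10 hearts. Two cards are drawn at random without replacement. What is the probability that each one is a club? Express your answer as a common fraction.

P(every draw is a club) = 6/16 × 5/15 = 30/240 = 1/8.

1/8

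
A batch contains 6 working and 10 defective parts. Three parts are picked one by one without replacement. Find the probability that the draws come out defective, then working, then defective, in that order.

Multiply the probability of each draw given the previous ones:
P = 10/16 × 6/15 × 9/14 = 540/3360 = 9/56.

9/56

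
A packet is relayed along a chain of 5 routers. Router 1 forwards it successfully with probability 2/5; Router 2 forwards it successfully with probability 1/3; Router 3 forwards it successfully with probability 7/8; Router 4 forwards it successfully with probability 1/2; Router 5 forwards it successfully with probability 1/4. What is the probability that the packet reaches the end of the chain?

7/480

Each stage is reached only if all earlier stages succeed, so
P = 2/5 × 1/3 × 7/8 × 1/2 × 1/4 = 14/960 = 7/480.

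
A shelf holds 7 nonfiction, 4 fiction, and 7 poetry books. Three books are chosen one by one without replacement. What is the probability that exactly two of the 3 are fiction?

7/68

One ordering (fiction drawn first) has probability 4/18 × 3/17 × 14/16 = 168/4896 = 7/204.
There are C(3,2) = 3 such orderings, each equally likely, so P = 3 × 7/204 = 7/68.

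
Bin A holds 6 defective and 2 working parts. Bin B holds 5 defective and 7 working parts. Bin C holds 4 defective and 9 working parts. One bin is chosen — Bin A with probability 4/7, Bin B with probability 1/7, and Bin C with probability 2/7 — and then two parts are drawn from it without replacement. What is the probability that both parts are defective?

7352/21021

From Bin A: P(both defective) = (6/8)(5/7) = 15/28.
From Bin B: P(both defective) = (5/12)(4/11) = 5/33.
From Bin C: P(both defective) = (4/13)(3/12) = 1/13.
Total probability = (4/7)(15/28) + (1/7)(5/33) + (2/7)(1/13) = 7352/21021.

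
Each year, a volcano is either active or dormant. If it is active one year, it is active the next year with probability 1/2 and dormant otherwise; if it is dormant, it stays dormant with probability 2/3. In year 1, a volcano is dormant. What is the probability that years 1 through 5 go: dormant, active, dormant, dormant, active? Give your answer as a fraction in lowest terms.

1/27

Year 1 is given. For each transition, use the conditional probability from the current state:
P(active | dormant) = 1/3; P(dormant | active) = 1/2; P(dormant | dormant) = 2/3; P(active | dormant) = 1/3.
P = 1/3 × 1/2 × 2/3 × 1/3 = 2/54 = 1/27.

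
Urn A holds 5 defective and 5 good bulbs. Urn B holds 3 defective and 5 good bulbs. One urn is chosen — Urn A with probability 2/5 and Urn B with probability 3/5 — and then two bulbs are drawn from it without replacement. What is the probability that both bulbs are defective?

From Urn A: P(both defective) = (5/10)(4/9) = 2/9.
From Urn B: P(both defective) = (3/8)(2/7) = 3/28.
Total probability = (2/5)(2/9) + (3/5)(3/28) = 193/1260.

193/1260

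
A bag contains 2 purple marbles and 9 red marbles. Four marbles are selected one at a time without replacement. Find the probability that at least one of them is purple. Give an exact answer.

34/55

P(no purple) = 9/11 × 8/10 × 7/9 × 6/8 = 3024/7920 = 21/55.
P(at least one) = 1 − 21/55 = 34/55.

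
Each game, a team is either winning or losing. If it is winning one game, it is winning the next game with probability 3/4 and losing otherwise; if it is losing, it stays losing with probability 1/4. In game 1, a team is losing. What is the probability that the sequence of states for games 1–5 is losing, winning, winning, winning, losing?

Game 1 is given. For each transition, use the conditional probability from the current state:
P(winning | losing) = 3/4; P(winning | winning) = 3/4; P(winning | winning) = 3/4; P(losing | winning) = 1/4.
P = 3/4 × 3/4 × 3/4 × 1/4 = 27/256.

27/256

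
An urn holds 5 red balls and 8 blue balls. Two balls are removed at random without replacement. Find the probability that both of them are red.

P(all red) = 5/13 × 4/12 = 20/156 = 5/39.

5/39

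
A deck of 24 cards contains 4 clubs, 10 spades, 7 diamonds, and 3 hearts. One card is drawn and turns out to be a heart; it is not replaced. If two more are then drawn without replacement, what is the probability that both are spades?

45/253

After the first draw, 10 of the remaining 23 cards are spades.
P = 10/23 × 9/22 = 90/506 = 45/253.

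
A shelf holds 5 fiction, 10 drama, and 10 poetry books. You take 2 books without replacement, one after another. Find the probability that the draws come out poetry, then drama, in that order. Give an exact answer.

1/6

Each draw changes the counts, so multiply the conditional probabilities along the sequence:
P = 10/25 × 10/24 = 100/600 = 1/6.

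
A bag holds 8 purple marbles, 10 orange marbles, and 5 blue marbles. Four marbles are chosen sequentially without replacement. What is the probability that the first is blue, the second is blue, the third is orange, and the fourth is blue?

Chain rule:
P = 5/23 × 4/22 × 10/21 × 3/20 = 600/212520 = 5/1771.

5/1771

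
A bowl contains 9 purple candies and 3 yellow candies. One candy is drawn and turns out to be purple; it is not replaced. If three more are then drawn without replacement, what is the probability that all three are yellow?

1/165

With the first candy removed, 3 yellow remain out of 11.
P = 3/11 × 2/10 × 1/9 = 6/990 = 1/165.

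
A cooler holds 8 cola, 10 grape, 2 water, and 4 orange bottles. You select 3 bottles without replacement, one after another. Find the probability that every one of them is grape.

15/253

P(all grape) = 10/24 × 9/23 × 8/22 = 720/12144 = 15/253.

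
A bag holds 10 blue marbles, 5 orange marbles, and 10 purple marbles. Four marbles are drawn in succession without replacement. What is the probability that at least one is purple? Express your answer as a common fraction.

2257/2530

P(no purple) = 15/25 × 14/24 × 13/23 × 12/22 = 32760/303600 = 273/2530.
P(at least one) = 1 − 273/2530 = 2257/2530.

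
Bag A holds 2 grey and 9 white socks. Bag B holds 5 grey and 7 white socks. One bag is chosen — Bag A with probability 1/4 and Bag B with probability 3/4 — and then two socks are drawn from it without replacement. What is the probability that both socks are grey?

13/110

From Bag A: P(both grey) = (2/11)(1/10) = 1/55.
From Bag B: P(both grey) = (5/12)(4/11) = 5/33.
Total probability = (1/4)(1/55) + (3/4)(5/33) = 13/110.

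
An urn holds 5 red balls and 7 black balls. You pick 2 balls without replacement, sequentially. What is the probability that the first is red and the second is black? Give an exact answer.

Each draw changes the counts, so multiply the conditional probabilities along the sequence:
P = 5/12 × 7/11 = 35/132.

35/132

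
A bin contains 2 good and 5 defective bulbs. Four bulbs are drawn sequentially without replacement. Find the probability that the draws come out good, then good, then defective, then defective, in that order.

1/21

Chain rule:
P = 2/7 × 1/6 × 5/5 × 4/4 = 40/840 = 1/21.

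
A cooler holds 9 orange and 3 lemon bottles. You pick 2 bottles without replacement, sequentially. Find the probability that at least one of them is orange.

P(no orange) = 3/12 × 2/11 = 6/132 = 1/22.
P(at least one) = 1 − 1/22 = 21/22.

21/22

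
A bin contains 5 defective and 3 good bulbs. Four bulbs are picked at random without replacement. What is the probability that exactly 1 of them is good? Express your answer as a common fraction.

3/7

One ordering (good drawn first) has probability 3/8 × 5/7 × 4/6 × 3/5 = 180/1680 = 3/28.
There are C(4,1) = 4 such orderings, each equally likely, so P = 4 × 3/28 = 3/7.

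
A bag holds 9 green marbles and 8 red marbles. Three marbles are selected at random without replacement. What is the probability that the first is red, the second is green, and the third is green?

12/85

Multiply the probability of each draw given the previous ones:
P = 8/17 × 9/16 × 8/15 = 576/4080 = 12/85.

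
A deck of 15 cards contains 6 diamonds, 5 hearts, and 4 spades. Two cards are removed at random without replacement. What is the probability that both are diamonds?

P = 6/15 × 5/14 = 30/210 = 1/7.

1/7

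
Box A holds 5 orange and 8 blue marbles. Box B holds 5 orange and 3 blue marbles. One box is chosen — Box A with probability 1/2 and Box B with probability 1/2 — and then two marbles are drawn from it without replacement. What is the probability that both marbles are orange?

From Box A: P(both orange) = (5/13)(4/12) = 5/39.
From Box B: P(both orange) = (5/8)(4/7) = 5/14.
Total probability = (1/2)(5/39) + (1/2)(5/14) = 265/1092.

265/1092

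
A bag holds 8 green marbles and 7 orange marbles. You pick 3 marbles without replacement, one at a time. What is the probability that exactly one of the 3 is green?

24/65

One ordering (green drawn first) has probability 8/15 × 7/14 × 6/13 = 336/2730 = 8/65.
There are C(3,1) = 3 such orderings, each equally likely, so P = 3 × 8/65 = 24/65.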